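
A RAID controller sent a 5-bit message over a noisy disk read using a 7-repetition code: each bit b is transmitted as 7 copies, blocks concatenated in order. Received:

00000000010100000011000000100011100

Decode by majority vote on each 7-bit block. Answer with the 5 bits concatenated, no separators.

00000

Block 1 (0000000): 0 ones → 0
Block 2 (0010100): 2 ones → 0
Block 3 (0000110): 2 ones → 0
Block 4 (0000010): 1 one → 0
Block 5 (0011100): 3 ones → 0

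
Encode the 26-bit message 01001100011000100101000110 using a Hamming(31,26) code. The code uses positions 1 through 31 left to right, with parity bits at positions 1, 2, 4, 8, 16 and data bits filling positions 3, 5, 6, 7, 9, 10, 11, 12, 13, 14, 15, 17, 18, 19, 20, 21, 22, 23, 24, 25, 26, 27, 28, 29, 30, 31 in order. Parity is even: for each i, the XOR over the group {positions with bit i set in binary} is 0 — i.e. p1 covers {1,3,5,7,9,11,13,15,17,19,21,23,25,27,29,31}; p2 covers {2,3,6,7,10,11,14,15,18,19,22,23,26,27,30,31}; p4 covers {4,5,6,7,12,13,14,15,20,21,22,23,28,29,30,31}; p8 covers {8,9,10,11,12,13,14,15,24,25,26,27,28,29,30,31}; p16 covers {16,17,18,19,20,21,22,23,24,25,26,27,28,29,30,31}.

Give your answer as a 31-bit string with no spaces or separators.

Place data at non-parity positions: p1 p2 0 p4 1 0 0 p8 1 1 0 0 0 1 1 p16 0 0 0 1 0 0 1 0 1 0 0 0 1 1 0
p1 (pos 1,3,5,7,9,11,13,15,17,19,21,23,25,27,29,31): XOR of data positions = 0⊕1⊕0⊕1⊕0⊕0⊕1⊕0⊕0⊕0⊕1⊕1⊕0⊕1⊕0 = 0
p2 (pos 2,3,6,7,10,11,14,15,18,19,22,23,26,27,30,31): XOR of data positions = 0⊕0⊕0⊕1⊕0⊕1⊕1⊕0⊕0⊕0⊕1⊕0⊕0⊕1⊕0 = 1
p4 (pos 4,5,6,7,12,13,14,15,20,21,22,23,28,29,30,31): XOR of data positions = 1⊕0⊕0⊕0⊕0⊕1⊕1⊕1⊕0⊕0⊕1⊕0⊕1⊕1⊕0 = 1
p8 (pos 8,9,10,11,12,13,14,15,24,25,26,27,28,29,30,31): XOR of data positions = 1⊕1⊕0⊕0⊕0⊕1⊕1⊕0⊕1⊕0⊕0⊕0⊕1⊕1⊕0 = 1
p16 (pos 16,17,18,19,20,21,22,23,24,25,26,27,28,29,30,31): XOR of data positions = 0⊕0⊕0⊕1⊕0⊕0⊕1⊕0⊕1⊕0⊕0⊕0⊕1⊕1⊕0 = 1
Codeword: 0101100111000111000100101000110

0101100111000111000100101000110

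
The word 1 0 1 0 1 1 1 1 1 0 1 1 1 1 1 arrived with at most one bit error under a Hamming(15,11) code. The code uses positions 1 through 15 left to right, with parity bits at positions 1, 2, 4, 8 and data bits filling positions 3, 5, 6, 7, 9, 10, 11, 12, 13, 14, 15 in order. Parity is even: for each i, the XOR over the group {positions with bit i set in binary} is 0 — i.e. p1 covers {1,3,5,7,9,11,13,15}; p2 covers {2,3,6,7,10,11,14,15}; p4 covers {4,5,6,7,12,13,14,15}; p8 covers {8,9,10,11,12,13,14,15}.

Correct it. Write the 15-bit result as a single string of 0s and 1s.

101011111010111

s1 (pos 1,3,5,7,9,11,13,15): 1⊕1⊕1⊕1⊕1⊕1⊕1⊕1 = 0
s2 (pos 2,3,6,7,10,11,14,15): 0⊕1⊕1⊕1⊕0⊕1⊕1⊕1 = 0
s4 (pos 4,5,6,7,12,13,14,15): 0⊕1⊕1⊕1⊕1⊕1⊕1⊕1 = 1
s8 (pos 8,9,10,11,12,13,14,15): 1⊕1⊕0⊕1⊕1⊕1⊕1⊕1 = 1
Syndrome s8…s1 = 1100 → error at position 12.
Flip position 12: 101011111011111 → 101011111010111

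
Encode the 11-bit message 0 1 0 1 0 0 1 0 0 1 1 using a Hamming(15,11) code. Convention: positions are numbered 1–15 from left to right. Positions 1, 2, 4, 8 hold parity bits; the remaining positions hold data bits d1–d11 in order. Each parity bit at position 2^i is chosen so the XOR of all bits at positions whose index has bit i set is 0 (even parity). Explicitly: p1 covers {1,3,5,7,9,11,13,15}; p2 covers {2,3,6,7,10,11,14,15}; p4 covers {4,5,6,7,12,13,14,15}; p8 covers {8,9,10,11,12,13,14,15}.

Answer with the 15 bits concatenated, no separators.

000010110010011

Place data at non-parity positions: p1 p2 0 p4 1 0 1 p8 0 0 1 0 0 1 1
p1 (pos 1,3,5,7,9,11,13,15): XOR of data positions = 0⊕1⊕1⊕0⊕1⊕0⊕1 = 0
p2 (pos 2,3,6,7,10,11,14,15): XOR of data positions = 0⊕0⊕1⊕0⊕1⊕1⊕1 = 0
p4 (pos 4,5,6,7,12,13,14,15): XOR of data positions = 1⊕0⊕1⊕0⊕0⊕1⊕1 = 0
p8 (pos 8,9,10,11,12,13,14,15): XOR of data positions = 0⊕0⊕1⊕0⊕0⊕1⊕1 = 1
Codeword: 000010110010011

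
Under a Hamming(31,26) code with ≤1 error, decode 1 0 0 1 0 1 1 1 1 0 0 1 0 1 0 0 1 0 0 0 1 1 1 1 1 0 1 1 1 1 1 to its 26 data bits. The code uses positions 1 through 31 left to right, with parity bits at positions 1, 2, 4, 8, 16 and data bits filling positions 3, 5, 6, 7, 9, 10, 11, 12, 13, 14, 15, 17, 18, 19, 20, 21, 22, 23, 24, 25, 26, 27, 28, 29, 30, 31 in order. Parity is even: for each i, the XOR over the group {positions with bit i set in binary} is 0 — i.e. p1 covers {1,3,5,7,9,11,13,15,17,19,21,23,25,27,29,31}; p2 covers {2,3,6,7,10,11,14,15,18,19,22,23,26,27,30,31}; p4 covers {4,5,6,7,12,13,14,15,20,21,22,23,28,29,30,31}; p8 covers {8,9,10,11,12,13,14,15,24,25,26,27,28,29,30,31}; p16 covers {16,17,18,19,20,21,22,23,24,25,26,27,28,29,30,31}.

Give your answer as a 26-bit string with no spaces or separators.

s1 (pos 1,3,5,7,9,11,13,15,17,19,21,23,25,27,29,31): 1⊕0⊕0⊕1⊕1⊕0⊕0⊕0⊕1⊕0⊕1⊕1⊕1⊕1⊕1⊕1 = 0
s2 (pos 2,3,6,7,10,11,14,15,18,19,22,23,26,27,30,31): 0⊕0⊕1⊕1⊕0⊕0⊕1⊕0⊕0⊕0⊕1⊕1⊕0⊕1⊕1⊕1 = 0
s4 (pos 4,5,6,7,12,13,14,15,20,21,22,23,28,29,30,31): 1⊕0⊕1⊕1⊕1⊕0⊕1⊕0⊕0⊕1⊕1⊕1⊕1⊕1⊕1⊕1 = 0
s8 (pos 8,9,10,11,12,13,14,15,24,25,26,27,28,29,30,31): 1⊕1⊕0⊕0⊕1⊕0⊕1⊕0⊕1⊕1⊕0⊕1⊕1⊕1⊕1⊕1 = 1
s16 (pos 16,17,18,19,20,21,22,23,24,25,26,27,28,29,30,31): 0⊕1⊕0⊕0⊕0⊕1⊕1⊕1⊕1⊕1⊕0⊕1⊕1⊕1⊕1⊕1 = 1
Syndrome s16…s1 = 11000 → error at position 24.
Flip position 24: 1001011110010100100011111011111 → 1001011110010100100011101011111
Read data bits from positions 3,5,6,7,9,10,11,12,13,14,15,17,18,19,20,21,22,23,24,25,26,27,28,29,30,31: 00111001010100011101011111

00111001010100011101011111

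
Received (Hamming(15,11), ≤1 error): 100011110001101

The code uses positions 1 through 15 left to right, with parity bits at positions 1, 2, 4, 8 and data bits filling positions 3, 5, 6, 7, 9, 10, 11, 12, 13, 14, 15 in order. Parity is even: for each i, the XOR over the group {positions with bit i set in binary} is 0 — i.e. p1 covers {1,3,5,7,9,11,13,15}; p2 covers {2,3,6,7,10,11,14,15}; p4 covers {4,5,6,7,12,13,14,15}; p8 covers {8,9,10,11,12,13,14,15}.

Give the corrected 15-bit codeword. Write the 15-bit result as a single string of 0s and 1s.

101011110001101

s1 (pos 1,3,5,7,9,11,13,15): 1⊕0⊕1⊕1⊕0⊕0⊕1⊕1 = 1
s2 (pos 2,3,6,7,10,11,14,15): 0⊕0⊕1⊕1⊕0⊕0⊕0⊕1 = 1
s4 (pos 4,5,6,7,12,13,14,15): 0⊕1⊕1⊕1⊕1⊕1⊕0⊕1 = 0
s8 (pos 8,9,10,11,12,13,14,15): 1⊕0⊕0⊕0⊕1⊕1⊕0⊕1 = 0
Syndrome s8…s1 = 0011 → error at position 3.
Flip position 3: 100011110001101 → 101011110001101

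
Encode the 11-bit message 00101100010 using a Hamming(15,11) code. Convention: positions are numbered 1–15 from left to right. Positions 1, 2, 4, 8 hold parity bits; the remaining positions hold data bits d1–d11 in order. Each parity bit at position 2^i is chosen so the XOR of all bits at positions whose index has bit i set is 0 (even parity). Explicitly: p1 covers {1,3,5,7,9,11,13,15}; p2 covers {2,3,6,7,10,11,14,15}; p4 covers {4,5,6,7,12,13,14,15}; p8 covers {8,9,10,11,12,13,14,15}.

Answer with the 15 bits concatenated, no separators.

Place data at non-parity positions: p1 p2 0 p4 0 1 0 p8 1 1 0 0 0 1 0
p1 (pos 1,3,5,7,9,11,13,15): XOR of data positions = 0⊕0⊕0⊕1⊕0⊕0⊕0 = 1
p2 (pos 2,3,6,7,10,11,14,15): XOR of data positions = 0⊕1⊕0⊕1⊕0⊕1⊕0 = 1
p4 (pos 4,5,6,7,12,13,14,15): XOR of data positions = 0⊕1⊕0⊕0⊕0⊕1⊕0 = 0
p8 (pos 8,9,10,11,12,13,14,15): XOR of data positions = 1⊕1⊕0⊕0⊕0⊕1⊕0 = 1
Codeword: 110001011100010

110001011100010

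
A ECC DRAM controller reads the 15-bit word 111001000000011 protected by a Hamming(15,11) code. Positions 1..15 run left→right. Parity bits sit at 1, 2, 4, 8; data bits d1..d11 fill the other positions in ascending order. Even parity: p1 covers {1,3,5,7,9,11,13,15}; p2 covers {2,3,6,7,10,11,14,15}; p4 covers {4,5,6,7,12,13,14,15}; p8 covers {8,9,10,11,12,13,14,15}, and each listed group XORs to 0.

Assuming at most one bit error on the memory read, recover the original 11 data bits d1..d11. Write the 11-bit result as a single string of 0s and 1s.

s1 (pos 1,3,5,7,9,11,13,15): 1⊕1⊕0⊕0⊕0⊕0⊕0⊕1 = 1
s2 (pos 2,3,6,7,10,11,14,15): 1⊕1⊕1⊕0⊕0⊕0⊕1⊕1 = 1
s4 (pos 4,5,6,7,12,13,14,15): 0⊕0⊕1⊕0⊕0⊕0⊕1⊕1 = 1
s8 (pos 8,9,10,11,12,13,14,15): 0⊕0⊕0⊕0⊕0⊕0⊕1⊕1 = 0
Syndrome s8…s1 = 0111 → error at position 7.
Flip position 7: 111001000000011 → 111001100000011
Read data bits from positions 3,5,6,7,9,10,11,12,13,14,15: 10110000011

10110000011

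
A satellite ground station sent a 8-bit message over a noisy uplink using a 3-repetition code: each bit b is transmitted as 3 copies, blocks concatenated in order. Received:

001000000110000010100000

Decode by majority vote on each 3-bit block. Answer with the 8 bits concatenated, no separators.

Block 1 (001): 1 one → 0
Block 2 (000): 0 ones → 0
Block 3 (000): 0 ones → 0
Block 4 (110): 2 ones → 1
Block 5 (000): 0 ones → 0
Block 6 (010): 1 one → 0
Block 7 (100): 1 one → 0
Block 8 (000): 0 ones → 0

00010000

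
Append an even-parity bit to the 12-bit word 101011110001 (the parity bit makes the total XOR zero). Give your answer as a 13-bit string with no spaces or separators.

XOR of the 12 data bits: 1⊕0⊕1⊕0⊕1⊕1⊕1⊕1⊕0⊕0⊕0⊕1 = 1
Parity bit = 1 (so all 13 bits XOR to 0).

1010111100011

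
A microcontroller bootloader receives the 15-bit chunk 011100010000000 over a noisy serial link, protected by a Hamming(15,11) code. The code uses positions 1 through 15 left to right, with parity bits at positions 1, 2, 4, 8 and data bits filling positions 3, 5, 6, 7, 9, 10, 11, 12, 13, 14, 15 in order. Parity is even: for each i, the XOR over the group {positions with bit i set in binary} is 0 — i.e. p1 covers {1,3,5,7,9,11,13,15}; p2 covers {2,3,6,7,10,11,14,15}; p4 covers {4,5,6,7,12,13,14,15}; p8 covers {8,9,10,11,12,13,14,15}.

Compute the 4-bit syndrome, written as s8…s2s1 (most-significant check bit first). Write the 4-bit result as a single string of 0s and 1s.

1101

s1 (pos 1,3,5,7,9,11,13,15): 0⊕1⊕0⊕0⊕0⊕0⊕0⊕0 = 1
s2 (pos 2,3,6,7,10,11,14,15): 1⊕1⊕0⊕0⊕0⊕0⊕0⊕0 = 0
s4 (pos 4,5,6,7,12,13,14,15): 1⊕0⊕0⊕0⊕0⊕0⊕0⊕0 = 1
s8 (pos 8,9,10,11,12,13,14,15): 1⊕0⊕0⊕0⊕0⊕0⊕0⊕0 = 1
Syndrome s8…s1 = 1101 → error at position 13.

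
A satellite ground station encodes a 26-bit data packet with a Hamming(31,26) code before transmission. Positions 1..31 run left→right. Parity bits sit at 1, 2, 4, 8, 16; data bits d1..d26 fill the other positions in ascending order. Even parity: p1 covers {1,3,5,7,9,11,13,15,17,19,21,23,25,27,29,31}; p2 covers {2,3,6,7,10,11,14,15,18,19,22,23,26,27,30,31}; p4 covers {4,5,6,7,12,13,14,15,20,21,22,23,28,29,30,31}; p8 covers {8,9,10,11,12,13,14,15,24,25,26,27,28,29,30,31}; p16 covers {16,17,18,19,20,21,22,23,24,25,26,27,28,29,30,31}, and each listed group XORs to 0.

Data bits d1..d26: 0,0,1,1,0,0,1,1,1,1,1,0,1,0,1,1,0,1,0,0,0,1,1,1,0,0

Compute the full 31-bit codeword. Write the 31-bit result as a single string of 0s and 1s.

0001011000111111010110100011100

Place data at non-parity positions: p1 p2 0 p4 0 1 1 p8 0 0 1 1 1 1 1 p16 0 1 0 1 1 0 1 0 0 0 1 1 1 0 0
p1 (pos 1,3,5,7,9,11,13,15,17,19,21,23,25,27,29,31): XOR of data positions = 0⊕0⊕1⊕0⊕1⊕1⊕1⊕0⊕0⊕1⊕1⊕0⊕1⊕1⊕0 = 0
p2 (pos 2,3,6,7,10,11,14,15,18,19,22,23,26,27,30,31): XOR of data positions = 0⊕1⊕1⊕0⊕1⊕1⊕1⊕1⊕0⊕0⊕1⊕0⊕1⊕0⊕0 = 0
p4 (pos 4,5,6,7,12,13,14,15,20,21,22,23,28,29,30,31): XOR of data positions = 0⊕1⊕1⊕1⊕1⊕1⊕1⊕1⊕1⊕0⊕1⊕1⊕1⊕0⊕0 = 1
p8 (pos 8,9,10,11,12,13,14,15,24,25,26,27,28,29,30,31): XOR of data positions = 0⊕0⊕1⊕1⊕1⊕1⊕1⊕0⊕0⊕0⊕1⊕1⊕1⊕0⊕0 = 0
p16 (pos 16,17,18,19,20,21,22,23,24,25,26,27,28,29,30,31): XOR of data positions = 0⊕1⊕0⊕1⊕1⊕0⊕1⊕0⊕0⊕0⊕1⊕1⊕1⊕0⊕0 = 1
Codeword: 0001011000111111010110100011100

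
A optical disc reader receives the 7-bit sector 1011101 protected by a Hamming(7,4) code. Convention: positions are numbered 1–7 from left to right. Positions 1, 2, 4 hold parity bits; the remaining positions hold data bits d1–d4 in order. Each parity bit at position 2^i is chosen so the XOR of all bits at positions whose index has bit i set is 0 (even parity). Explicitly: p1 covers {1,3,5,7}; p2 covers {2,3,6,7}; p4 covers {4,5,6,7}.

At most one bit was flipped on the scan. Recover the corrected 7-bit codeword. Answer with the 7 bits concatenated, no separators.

s1 (pos 1,3,5,7): 1⊕1⊕1⊕1 = 0
s2 (pos 2,3,6,7): 0⊕1⊕0⊕1 = 0
s4 (pos 4,5,6,7): 1⊕1⊕0⊕1 = 1
Syndrome s4…s1 = 100 → error at position 4.
Flip position 4: 1011101 → 1010101

1010101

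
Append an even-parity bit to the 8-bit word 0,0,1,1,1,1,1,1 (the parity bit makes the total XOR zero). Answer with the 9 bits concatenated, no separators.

001111110

XOR of the 8 data bits: 0⊕0⊕1⊕1⊕1⊕1⊕1⊕1 = 0
Parity bit = 0 (so all 9 bits XOR to 0).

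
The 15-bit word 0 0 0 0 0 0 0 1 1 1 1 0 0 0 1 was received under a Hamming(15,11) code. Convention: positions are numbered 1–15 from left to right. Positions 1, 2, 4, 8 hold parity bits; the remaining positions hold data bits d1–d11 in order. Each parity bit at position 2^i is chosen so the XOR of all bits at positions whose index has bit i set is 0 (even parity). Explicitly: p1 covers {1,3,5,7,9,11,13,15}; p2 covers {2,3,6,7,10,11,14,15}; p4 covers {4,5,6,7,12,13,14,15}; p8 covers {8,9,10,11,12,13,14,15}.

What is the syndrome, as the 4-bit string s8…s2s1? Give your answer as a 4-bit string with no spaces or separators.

1111

s1 (pos 1,3,5,7,9,11,13,15): 0⊕0⊕0⊕0⊕1⊕1⊕0⊕1 = 1
s2 (pos 2,3,6,7,10,11,14,15): 0⊕0⊕0⊕0⊕1⊕1⊕0⊕1 = 1
s4 (pos 4,5,6,7,12,13,14,15): 0⊕0⊕0⊕0⊕0⊕0⊕0⊕1 = 1
s8 (pos 8,9,10,11,12,13,14,15): 1⊕1⊕1⊕1⊕0⊕0⊕0⊕1 = 1
Syndrome s8…s1 = 1111 → error at position 15.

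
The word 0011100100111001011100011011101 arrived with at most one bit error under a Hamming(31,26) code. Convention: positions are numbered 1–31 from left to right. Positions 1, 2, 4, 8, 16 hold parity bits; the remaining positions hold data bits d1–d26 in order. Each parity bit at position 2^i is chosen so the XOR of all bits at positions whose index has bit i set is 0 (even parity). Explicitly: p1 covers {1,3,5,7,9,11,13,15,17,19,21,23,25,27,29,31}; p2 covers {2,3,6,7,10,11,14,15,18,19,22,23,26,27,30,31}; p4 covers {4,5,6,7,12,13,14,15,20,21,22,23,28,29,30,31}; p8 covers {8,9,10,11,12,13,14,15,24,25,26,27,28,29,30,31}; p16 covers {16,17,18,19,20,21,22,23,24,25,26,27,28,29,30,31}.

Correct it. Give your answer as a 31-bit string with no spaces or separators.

s1 (pos 1,3,5,7,9,11,13,15,17,19,21,23,25,27,29,31): 0⊕1⊕1⊕0⊕0⊕1⊕1⊕0⊕0⊕1⊕0⊕0⊕1⊕1⊕1⊕1 = 1
s2 (pos 2,3,6,7,10,11,14,15,18,19,22,23,26,27,30,31): 0⊕1⊕0⊕0⊕0⊕1⊕0⊕0⊕1⊕1⊕0⊕0⊕0⊕1⊕0⊕1 = 0
s4 (pos 4,5,6,7,12,13,14,15,20,21,22,23,28,29,30,31): 1⊕1⊕0⊕0⊕1⊕1⊕0⊕0⊕1⊕0⊕0⊕0⊕1⊕1⊕0⊕1 = 0
s8 (pos 8,9,10,11,12,13,14,15,24,25,26,27,28,29,30,31): 1⊕0⊕0⊕1⊕1⊕1⊕0⊕0⊕1⊕1⊕0⊕1⊕1⊕1⊕0⊕1 = 0
s16 (pos 16,17,18,19,20,21,22,23,24,25,26,27,28,29,30,31): 1⊕0⊕1⊕1⊕1⊕0⊕0⊕0⊕1⊕1⊕0⊕1⊕1⊕1⊕0⊕1 = 0
Syndrome s16…s1 = 00001 → error at position 1.
Flip position 1: 0011100100111001011100011011101 → 1011100100111001011100011011101

1011100100111001011100011011101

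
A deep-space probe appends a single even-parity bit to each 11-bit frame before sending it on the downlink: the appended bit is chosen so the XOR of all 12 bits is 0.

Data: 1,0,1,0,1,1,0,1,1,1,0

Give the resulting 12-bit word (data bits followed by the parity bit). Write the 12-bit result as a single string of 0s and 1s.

XOR of the 11 data bits: 1⊕0⊕1⊕0⊕1⊕1⊕0⊕1⊕1⊕1⊕0 = 1
Parity bit = 1 (so all 12 bits XOR to 0).

101011011101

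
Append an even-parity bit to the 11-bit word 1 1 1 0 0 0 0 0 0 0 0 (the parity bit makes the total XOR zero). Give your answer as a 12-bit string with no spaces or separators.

111000000001

XOR of the 11 data bits: 1⊕1⊕1⊕0⊕0⊕0⊕0⊕0⊕0⊕0⊕0 = 1
Parity bit = 1 (so all 12 bits XOR to 0).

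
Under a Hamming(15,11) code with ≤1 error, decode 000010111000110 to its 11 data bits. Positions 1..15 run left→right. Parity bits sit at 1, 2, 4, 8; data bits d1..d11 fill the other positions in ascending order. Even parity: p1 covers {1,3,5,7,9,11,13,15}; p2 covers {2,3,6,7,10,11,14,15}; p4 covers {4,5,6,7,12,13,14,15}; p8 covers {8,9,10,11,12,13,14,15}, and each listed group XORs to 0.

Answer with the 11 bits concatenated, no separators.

01011000110

s1 (pos 1,3,5,7,9,11,13,15): 0⊕0⊕1⊕1⊕1⊕0⊕1⊕0 = 0
s2 (pos 2,3,6,7,10,11,14,15): 0⊕0⊕0⊕1⊕0⊕0⊕1⊕0 = 0
s4 (pos 4,5,6,7,12,13,14,15): 0⊕1⊕0⊕1⊕0⊕1⊕1⊕0 = 0
s8 (pos 8,9,10,11,12,13,14,15): 1⊕1⊕0⊕0⊕0⊕1⊕1⊕0 = 0
Syndrome s8…s1 = 0000 → no error.
Read data bits from positions 3,5,6,7,9,10,11,12,13,14,15: 01011000110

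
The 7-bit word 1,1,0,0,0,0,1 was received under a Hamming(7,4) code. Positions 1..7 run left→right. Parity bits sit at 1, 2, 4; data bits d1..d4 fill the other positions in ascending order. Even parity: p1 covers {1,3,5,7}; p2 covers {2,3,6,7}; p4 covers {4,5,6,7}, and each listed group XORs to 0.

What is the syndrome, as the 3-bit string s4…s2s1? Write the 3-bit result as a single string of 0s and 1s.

s1 (pos 1,3,5,7): 1⊕0⊕0⊕1 = 0
s2 (pos 2,3,6,7): 1⊕0⊕0⊕1 = 0
s4 (pos 4,5,6,7): 0⊕0⊕0⊕1 = 1
Syndrome s4…s1 = 100 → error at position 4.

100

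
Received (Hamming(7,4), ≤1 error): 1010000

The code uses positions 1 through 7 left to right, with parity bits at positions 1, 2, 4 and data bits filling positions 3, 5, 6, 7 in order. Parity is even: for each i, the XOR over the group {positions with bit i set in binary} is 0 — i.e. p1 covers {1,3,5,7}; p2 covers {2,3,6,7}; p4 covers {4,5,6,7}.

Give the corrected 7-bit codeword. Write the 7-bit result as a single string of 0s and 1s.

1110000

s1 (pos 1,3,5,7): 1⊕1⊕0⊕0 = 0
s2 (pos 2,3,6,7): 0⊕1⊕0⊕0 = 1
s4 (pos 4,5,6,7): 0⊕0⊕0⊕0 = 0
Syndrome s4…s1 = 010 → error at position 2.
Flip position 2: 1010000 → 1110000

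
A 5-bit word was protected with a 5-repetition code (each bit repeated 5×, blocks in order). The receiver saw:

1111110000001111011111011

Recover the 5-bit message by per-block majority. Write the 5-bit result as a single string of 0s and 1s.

Block 1 (11111): 5 ones → 1
Block 2 (10000): 1 one → 0
Block 3 (00111): 3 ones → 1
Block 4 (10111): 4 ones → 1
Block 5 (11011): 4 ones → 1

10111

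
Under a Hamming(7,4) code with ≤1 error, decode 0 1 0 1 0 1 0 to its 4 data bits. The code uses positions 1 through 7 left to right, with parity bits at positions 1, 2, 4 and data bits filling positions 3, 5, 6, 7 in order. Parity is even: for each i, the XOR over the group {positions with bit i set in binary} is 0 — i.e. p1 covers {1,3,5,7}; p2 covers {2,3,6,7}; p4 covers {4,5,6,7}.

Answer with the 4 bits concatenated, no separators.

s1 (pos 1,3,5,7): 0⊕0⊕0⊕0 = 0
s2 (pos 2,3,6,7): 1⊕0⊕1⊕0 = 0
s4 (pos 4,5,6,7): 1⊕0⊕1⊕0 = 0
Syndrome s4…s1 = 000 → no error.
Read data bits from positions 3,5,6,7: 0010

0010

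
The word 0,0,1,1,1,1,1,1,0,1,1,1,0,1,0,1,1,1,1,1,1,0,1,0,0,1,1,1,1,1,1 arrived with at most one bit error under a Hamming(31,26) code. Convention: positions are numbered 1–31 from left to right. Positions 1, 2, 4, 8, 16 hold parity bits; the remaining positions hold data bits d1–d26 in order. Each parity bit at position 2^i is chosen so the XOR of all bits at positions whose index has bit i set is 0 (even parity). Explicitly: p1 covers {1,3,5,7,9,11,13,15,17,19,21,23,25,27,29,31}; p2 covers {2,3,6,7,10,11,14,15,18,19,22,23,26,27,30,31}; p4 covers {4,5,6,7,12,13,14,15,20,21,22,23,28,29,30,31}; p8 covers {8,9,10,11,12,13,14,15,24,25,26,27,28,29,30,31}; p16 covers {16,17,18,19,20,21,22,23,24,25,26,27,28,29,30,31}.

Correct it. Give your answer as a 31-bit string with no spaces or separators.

0011111101110101111110100111110

s1 (pos 1,3,5,7,9,11,13,15,17,19,21,23,25,27,29,31): 0⊕1⊕1⊕1⊕0⊕1⊕0⊕0⊕1⊕1⊕1⊕1⊕0⊕1⊕1⊕1 = 1
s2 (pos 2,3,6,7,10,11,14,15,18,19,22,23,26,27,30,31): 0⊕1⊕1⊕1⊕1⊕1⊕1⊕0⊕1⊕1⊕0⊕1⊕1⊕1⊕1⊕1 = 1
s4 (pos 4,5,6,7,12,13,14,15,20,21,22,23,28,29,30,31): 1⊕1⊕1⊕1⊕1⊕0⊕1⊕0⊕1⊕1⊕0⊕1⊕1⊕1⊕1⊕1 = 1
s8 (pos 8,9,10,11,12,13,14,15,24,25,26,27,28,29,30,31): 1⊕0⊕1⊕1⊕1⊕0⊕1⊕0⊕0⊕0⊕1⊕1⊕1⊕1⊕1⊕1 = 1
s16 (pos 16,17,18,19,20,21,22,23,24,25,26,27,28,29,30,31): 1⊕1⊕1⊕1⊕1⊕1⊕0⊕1⊕0⊕0⊕1⊕1⊕1⊕1⊕1⊕1 = 1
Syndrome s16…s1 = 11111 → error at position 31.
Flip position 31: 0011111101110101111110100111111 → 0011111101110101111110100111110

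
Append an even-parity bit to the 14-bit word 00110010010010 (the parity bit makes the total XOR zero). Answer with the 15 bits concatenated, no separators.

001100100100101

XOR of the 14 data bits: 0⊕0⊕1⊕1⊕0⊕0⊕1⊕0⊕0⊕1⊕0⊕0⊕1⊕0 = 1
Parity bit = 1 (so all 15 bits XOR to 0).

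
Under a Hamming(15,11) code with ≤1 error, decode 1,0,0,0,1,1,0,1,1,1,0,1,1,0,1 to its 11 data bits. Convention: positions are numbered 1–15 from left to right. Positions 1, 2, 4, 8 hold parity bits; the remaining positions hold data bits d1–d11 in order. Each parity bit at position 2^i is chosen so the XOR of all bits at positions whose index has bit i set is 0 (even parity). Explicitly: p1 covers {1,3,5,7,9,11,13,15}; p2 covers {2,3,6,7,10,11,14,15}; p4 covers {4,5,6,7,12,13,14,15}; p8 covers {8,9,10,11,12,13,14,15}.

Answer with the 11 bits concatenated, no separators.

01111101101

s1 (pos 1,3,5,7,9,11,13,15): 1⊕0⊕1⊕0⊕1⊕0⊕1⊕1 = 1
s2 (pos 2,3,6,7,10,11,14,15): 0⊕0⊕1⊕0⊕1⊕0⊕0⊕1 = 1
s4 (pos 4,5,6,7,12,13,14,15): 0⊕1⊕1⊕0⊕1⊕1⊕0⊕1 = 1
s8 (pos 8,9,10,11,12,13,14,15): 1⊕1⊕1⊕0⊕1⊕1⊕0⊕1 = 0
Syndrome s8…s1 = 0111 → error at position 7.
Flip position 7: 100011011101101 → 100011111101101
Read data bits from positions 3,5,6,7,9,10,11,12,13,14,15: 01111101101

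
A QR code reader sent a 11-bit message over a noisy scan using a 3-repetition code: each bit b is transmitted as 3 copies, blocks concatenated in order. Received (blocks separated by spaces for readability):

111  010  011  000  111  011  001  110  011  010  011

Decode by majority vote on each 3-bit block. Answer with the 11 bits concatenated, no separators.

10101101101

Block 1 (111): 3 ones → 1
Block 2 (010): 1 one → 0
Block 3 (011): 2 ones → 1
Block 4 (000): 0 ones → 0
Block 5 (111): 3 ones → 1
Block 6 (011): 2 ones → 1
Block 7 (001): 1 one → 0
Block 8 (110): 2 ones → 1
Block 9 (011): 2 ones → 1
Block 10 (010): 1 one → 0
Block 11 (011): 2 ones → 1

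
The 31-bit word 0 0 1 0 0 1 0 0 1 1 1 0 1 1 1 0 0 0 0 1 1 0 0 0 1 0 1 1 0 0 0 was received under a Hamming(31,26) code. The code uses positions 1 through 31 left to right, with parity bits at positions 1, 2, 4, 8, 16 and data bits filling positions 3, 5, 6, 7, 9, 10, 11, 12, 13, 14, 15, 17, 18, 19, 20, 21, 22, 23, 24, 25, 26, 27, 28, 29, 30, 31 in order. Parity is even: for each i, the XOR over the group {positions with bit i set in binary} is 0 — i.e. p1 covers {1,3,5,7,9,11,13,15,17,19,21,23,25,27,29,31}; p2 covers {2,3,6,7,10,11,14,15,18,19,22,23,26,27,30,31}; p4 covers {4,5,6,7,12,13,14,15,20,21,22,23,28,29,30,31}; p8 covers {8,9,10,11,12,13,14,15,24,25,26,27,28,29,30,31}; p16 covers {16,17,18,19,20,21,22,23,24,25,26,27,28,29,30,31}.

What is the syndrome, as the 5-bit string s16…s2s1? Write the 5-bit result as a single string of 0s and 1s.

11110

s1 (pos 1,3,5,7,9,11,13,15,17,19,21,23,25,27,29,31): 0⊕1⊕0⊕0⊕1⊕1⊕1⊕1⊕0⊕0⊕1⊕0⊕1⊕1⊕0⊕0 = 0
s2 (pos 2,3,6,7,10,11,14,15,18,19,22,23,26,27,30,31): 0⊕1⊕1⊕0⊕1⊕1⊕1⊕1⊕0⊕0⊕0⊕0⊕0⊕1⊕0⊕0 = 1
s4 (pos 4,5,6,7,12,13,14,15,20,21,22,23,28,29,30,31): 0⊕0⊕1⊕0⊕0⊕1⊕1⊕1⊕1⊕1⊕0⊕0⊕1⊕0⊕0⊕0 = 1
s8 (pos 8,9,10,11,12,13,14,15,24,25,26,27,28,29,30,31): 0⊕1⊕1⊕1⊕0⊕1⊕1⊕1⊕0⊕1⊕0⊕1⊕1⊕0⊕0⊕0 = 1
s16 (pos 16,17,18,19,20,21,22,23,24,25,26,27,28,29,30,31): 0⊕0⊕0⊕0⊕1⊕1⊕0⊕0⊕0⊕1⊕0⊕1⊕1⊕0⊕0⊕0 = 1
Syndrome s16…s1 = 11110 → error at position 30.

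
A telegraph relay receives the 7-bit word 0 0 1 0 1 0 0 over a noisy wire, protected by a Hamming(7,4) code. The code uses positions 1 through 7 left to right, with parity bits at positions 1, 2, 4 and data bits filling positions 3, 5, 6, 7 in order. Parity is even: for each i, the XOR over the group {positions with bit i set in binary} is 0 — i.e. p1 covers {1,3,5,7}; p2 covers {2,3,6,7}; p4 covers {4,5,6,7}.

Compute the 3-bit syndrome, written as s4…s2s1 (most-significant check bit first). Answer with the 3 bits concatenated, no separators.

s1 (pos 1,3,5,7): 0⊕1⊕1⊕0 = 0
s2 (pos 2,3,6,7): 0⊕1⊕0⊕0 = 1
s4 (pos 4,5,6,7): 0⊕1⊕0⊕0 = 1
Syndrome s4…s1 = 110 → error at position 6.

110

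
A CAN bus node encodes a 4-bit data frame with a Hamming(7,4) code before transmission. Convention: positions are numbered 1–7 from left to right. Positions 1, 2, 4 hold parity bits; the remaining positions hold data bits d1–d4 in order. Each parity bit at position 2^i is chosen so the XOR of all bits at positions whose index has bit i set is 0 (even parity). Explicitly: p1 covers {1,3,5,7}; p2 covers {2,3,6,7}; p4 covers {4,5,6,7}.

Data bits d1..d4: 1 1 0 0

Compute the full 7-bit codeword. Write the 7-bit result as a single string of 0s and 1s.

Place data at non-parity positions: p1 p2 1 p4 1 0 0
p1 (pos 1,3,5,7): XOR of data positions = 1⊕1⊕0 = 0
p2 (pos 2,3,6,7): XOR of data positions = 1⊕0⊕0 = 1
p4 (pos 4,5,6,7): XOR of data positions = 1⊕0⊕0 = 1
Codeword: 0111100

0111100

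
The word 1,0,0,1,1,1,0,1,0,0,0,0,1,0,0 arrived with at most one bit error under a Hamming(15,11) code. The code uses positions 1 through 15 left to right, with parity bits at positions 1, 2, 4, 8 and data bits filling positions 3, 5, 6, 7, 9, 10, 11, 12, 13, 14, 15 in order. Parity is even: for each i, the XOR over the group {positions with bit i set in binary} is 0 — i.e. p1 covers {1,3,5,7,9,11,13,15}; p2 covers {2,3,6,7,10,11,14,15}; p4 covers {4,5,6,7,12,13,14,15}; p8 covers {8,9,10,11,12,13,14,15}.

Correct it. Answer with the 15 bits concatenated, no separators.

101111010000100

s1 (pos 1,3,5,7,9,11,13,15): 1⊕0⊕1⊕0⊕0⊕0⊕1⊕0 = 1
s2 (pos 2,3,6,7,10,11,14,15): 0⊕0⊕1⊕0⊕0⊕0⊕0⊕0 = 1
s4 (pos 4,5,6,7,12,13,14,15): 1⊕1⊕1⊕0⊕0⊕1⊕0⊕0 = 0
s8 (pos 8,9,10,11,12,13,14,15): 1⊕0⊕0⊕0⊕0⊕1⊕0⊕0 = 0
Syndrome s8…s1 = 0011 → error at position 3.
Flip position 3: 100111010000100 → 101111010000100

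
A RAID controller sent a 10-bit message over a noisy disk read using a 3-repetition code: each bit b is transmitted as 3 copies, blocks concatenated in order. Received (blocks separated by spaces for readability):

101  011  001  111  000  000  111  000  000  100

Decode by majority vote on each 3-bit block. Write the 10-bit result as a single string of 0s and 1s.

1101001000

Block 1 (101): 2 ones → 1
Block 2 (011): 2 ones → 1
Block 3 (001): 1 one → 0
Block 4 (111): 3 ones → 1
Block 5 (000): 0 ones → 0
Block 6 (000): 0 ones → 0
Block 7 (111): 3 ones → 1
Block 8 (000): 0 ones → 0
Block 9 (000): 0 ones → 0
Block 10 (100): 1 one → 0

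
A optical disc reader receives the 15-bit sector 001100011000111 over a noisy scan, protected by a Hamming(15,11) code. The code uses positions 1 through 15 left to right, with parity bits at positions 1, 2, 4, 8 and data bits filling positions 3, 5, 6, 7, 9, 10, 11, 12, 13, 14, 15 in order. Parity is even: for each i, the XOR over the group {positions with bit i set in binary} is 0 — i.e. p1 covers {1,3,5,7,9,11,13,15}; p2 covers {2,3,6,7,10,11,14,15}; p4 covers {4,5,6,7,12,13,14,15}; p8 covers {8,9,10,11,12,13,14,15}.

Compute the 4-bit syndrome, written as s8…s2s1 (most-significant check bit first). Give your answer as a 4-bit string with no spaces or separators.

s1 (pos 1,3,5,7,9,11,13,15): 0⊕1⊕0⊕0⊕1⊕0⊕1⊕1 = 0
s2 (pos 2,3,6,7,10,11,14,15): 0⊕1⊕0⊕0⊕0⊕0⊕1⊕1 = 1
s4 (pos 4,5,6,7,12,13,14,15): 1⊕0⊕0⊕0⊕0⊕1⊕1⊕1 = 0
s8 (pos 8,9,10,11,12,13,14,15): 1⊕1⊕0⊕0⊕0⊕1⊕1⊕1 = 1
Syndrome s8…s1 = 1010 → error at position 10.

1010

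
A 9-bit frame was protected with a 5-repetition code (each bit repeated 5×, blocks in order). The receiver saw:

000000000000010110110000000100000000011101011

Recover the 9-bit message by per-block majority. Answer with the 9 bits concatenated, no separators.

000100011

Block 1 (00000): 0 ones → 0
Block 2 (00000): 0 ones → 0
Block 3 (00010): 1 one → 0
Block 4 (11011): 4 ones → 1
Block 5 (00000): 0 ones → 0
Block 6 (00100): 1 one → 0
Block 7 (00000): 0 ones → 0
Block 8 (00111): 3 ones → 1
Block 9 (01011): 3 ones → 1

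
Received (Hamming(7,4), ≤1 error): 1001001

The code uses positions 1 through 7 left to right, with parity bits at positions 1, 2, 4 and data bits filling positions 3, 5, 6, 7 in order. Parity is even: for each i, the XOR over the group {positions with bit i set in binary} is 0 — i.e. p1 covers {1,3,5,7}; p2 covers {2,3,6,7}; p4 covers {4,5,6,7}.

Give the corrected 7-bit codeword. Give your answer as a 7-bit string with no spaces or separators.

1101001

s1 (pos 1,3,5,7): 1⊕0⊕0⊕1 = 0
s2 (pos 2,3,6,7): 0⊕0⊕0⊕1 = 1
s4 (pos 4,5,6,7): 1⊕0⊕0⊕1 = 0
Syndrome s4…s1 = 010 → error at position 2.
Flip position 2: 1001001 → 1101001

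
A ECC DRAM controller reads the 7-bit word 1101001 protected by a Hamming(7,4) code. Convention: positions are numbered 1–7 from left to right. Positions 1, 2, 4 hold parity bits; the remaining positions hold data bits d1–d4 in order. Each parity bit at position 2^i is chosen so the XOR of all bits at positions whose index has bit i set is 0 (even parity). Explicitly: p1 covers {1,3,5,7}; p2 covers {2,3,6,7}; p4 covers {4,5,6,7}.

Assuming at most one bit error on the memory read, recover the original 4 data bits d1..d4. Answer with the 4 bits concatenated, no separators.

s1 (pos 1,3,5,7): 1⊕0⊕0⊕1 = 0
s2 (pos 2,3,6,7): 1⊕0⊕0⊕1 = 0
s4 (pos 4,5,6,7): 1⊕0⊕0⊕1 = 0
Syndrome s4…s1 = 000 → no error.
Read data bits from positions 3,5,6,7: 0001

0001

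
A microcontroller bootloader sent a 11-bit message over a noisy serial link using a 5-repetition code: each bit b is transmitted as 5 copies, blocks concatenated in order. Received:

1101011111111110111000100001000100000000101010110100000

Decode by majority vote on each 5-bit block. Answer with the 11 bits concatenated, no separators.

Block 1 (11010): 3 ones → 1
Block 2 (11111): 5 ones → 1
Block 3 (11111): 5 ones → 1
Block 4 (01110): 3 ones → 1
Block 5 (00100): 1 one → 0
Block 6 (00100): 1 one → 0
Block 7 (01000): 1 one → 0
Block 8 (00000): 0 ones → 0
Block 9 (10101): 3 ones → 1
Block 10 (01101): 3 ones → 1
Block 11 (00000): 0 ones → 0

11110000110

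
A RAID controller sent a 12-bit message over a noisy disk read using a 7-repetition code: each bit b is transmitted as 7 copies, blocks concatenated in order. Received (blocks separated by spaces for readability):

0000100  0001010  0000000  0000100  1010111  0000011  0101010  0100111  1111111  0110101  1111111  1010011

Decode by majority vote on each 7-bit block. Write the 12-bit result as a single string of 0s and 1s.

Block 1 (0000100): 1 one → 0
Block 2 (0001010): 2 ones → 0
Block 3 (0000000): 0 ones → 0
Block 4 (0000100): 1 one → 0
Block 5 (1010111): 5 ones → 1
Block 6 (0000011): 2 ones → 0
Block 7 (0101010): 3 ones → 0
Block 8 (0100111): 4 ones → 1
Block 9 (1111111): 7 ones → 1
Block 10 (0110101): 4 ones → 1
Block 11 (1111111): 7 ones → 1
Block 12 (1010011): 4 ones → 1

000010011111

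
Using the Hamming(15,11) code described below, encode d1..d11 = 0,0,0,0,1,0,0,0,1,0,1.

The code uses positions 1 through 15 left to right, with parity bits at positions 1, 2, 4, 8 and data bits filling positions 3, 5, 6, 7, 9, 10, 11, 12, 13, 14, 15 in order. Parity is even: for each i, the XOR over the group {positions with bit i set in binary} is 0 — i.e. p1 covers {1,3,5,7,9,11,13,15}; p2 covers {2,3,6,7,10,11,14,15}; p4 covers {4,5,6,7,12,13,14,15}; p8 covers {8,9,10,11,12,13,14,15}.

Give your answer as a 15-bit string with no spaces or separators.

110000011000101

Place data at non-parity positions: p1 p2 0 p4 0 0 0 p8 1 0 0 0 1 0 1
p1 (pos 1,3,5,7,9,11,13,15): XOR of data positions = 0⊕0⊕0⊕1⊕0⊕1⊕1 = 1
p2 (pos 2,3,6,7,10,11,14,15): XOR of data positions = 0⊕0⊕0⊕0⊕0⊕0⊕1 = 1
p4 (pos 4,5,6,7,12,13,14,15): XOR of data positions = 0⊕0⊕0⊕0⊕1⊕0⊕1 = 0
p8 (pos 8,9,10,11,12,13,14,15): XOR of data positions = 1⊕0⊕0⊕0⊕1⊕0⊕1 = 1
Codeword: 110000011000101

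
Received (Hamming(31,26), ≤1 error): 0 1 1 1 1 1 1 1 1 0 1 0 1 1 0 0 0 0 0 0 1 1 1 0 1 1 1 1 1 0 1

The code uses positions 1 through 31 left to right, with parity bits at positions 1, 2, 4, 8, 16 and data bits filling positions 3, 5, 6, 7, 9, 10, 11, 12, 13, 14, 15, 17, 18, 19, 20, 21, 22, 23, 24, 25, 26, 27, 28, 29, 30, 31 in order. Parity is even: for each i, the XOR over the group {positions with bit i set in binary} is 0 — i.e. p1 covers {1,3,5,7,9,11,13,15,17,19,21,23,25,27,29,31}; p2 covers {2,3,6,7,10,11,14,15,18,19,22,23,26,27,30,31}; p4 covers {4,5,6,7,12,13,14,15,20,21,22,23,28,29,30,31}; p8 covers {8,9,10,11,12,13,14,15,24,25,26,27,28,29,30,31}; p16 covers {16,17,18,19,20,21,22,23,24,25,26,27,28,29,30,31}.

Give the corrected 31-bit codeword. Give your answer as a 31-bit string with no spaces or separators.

s1 (pos 1,3,5,7,9,11,13,15,17,19,21,23,25,27,29,31): 0⊕1⊕1⊕1⊕1⊕1⊕1⊕0⊕0⊕0⊕1⊕1⊕1⊕1⊕1⊕1 = 0
s2 (pos 2,3,6,7,10,11,14,15,18,19,22,23,26,27,30,31): 1⊕1⊕1⊕1⊕0⊕1⊕1⊕0⊕0⊕0⊕1⊕1⊕1⊕1⊕0⊕1 = 1
s4 (pos 4,5,6,7,12,13,14,15,20,21,22,23,28,29,30,31): 1⊕1⊕1⊕1⊕0⊕1⊕1⊕0⊕0⊕1⊕1⊕1⊕1⊕1⊕0⊕1 = 0
s8 (pos 8,9,10,11,12,13,14,15,24,25,26,27,28,29,30,31): 1⊕1⊕0⊕1⊕0⊕1⊕1⊕0⊕0⊕1⊕1⊕1⊕1⊕1⊕0⊕1 = 1
s16 (pos 16,17,18,19,20,21,22,23,24,25,26,27,28,29,30,31): 0⊕0⊕0⊕0⊕0⊕1⊕1⊕1⊕0⊕1⊕1⊕1⊕1⊕1⊕0⊕1 = 1
Syndrome s16…s1 = 11010 → error at position 26.
Flip position 26: 0111111110101100000011101111101 → 0111111110101100000011101011101

0111111110101100000011101011101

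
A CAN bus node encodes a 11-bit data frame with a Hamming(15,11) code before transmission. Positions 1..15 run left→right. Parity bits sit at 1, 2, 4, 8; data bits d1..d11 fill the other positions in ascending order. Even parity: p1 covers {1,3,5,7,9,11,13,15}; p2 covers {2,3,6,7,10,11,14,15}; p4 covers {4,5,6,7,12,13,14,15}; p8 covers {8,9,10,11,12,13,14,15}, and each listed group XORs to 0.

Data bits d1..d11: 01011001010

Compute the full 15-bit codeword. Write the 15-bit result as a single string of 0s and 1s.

100010111001010

Place data at non-parity positions: p1 p2 0 p4 1 0 1 p8 1 0 0 1 0 1 0
p1 (pos 1,3,5,7,9,11,13,15): XOR of data positions = 0⊕1⊕1⊕1⊕0⊕0⊕0 = 1
p2 (pos 2,3,6,7,10,11,14,15): XOR of data positions = 0⊕0⊕1⊕0⊕0⊕1⊕0 = 0
p4 (pos 4,5,6,7,12,13,14,15): XOR of data positions = 1⊕0⊕1⊕1⊕0⊕1⊕0 = 0
p8 (pos 8,9,10,11,12,13,14,15): XOR of data positions = 1⊕0⊕0⊕1⊕0⊕1⊕0 = 1
Codeword: 100010111001010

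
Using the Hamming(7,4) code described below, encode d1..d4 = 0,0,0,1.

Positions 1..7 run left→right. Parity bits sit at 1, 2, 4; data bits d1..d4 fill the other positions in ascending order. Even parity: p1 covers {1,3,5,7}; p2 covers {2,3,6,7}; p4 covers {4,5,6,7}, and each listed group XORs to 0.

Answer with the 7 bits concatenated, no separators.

1101001

Place data at non-parity positions: p1 p2 0 p4 0 0 1
p1 (pos 1,3,5,7): XOR of data positions = 0⊕0⊕1 = 1
p2 (pos 2,3,6,7): XOR of data positions = 0⊕0⊕1 = 1
p4 (pos 4,5,6,7): XOR of data positions = 0⊕0⊕1 = 1
Codeword: 1101001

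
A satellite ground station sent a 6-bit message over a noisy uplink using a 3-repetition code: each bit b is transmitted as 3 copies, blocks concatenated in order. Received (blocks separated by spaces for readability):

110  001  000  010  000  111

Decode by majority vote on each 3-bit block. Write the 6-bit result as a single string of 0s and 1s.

100001

Block 1 (110): 2 ones → 1
Block 2 (001): 1 one → 0
Block 3 (000): 0 ones → 0
Block 4 (010): 1 one → 0
Block 5 (000): 0 ones → 0
Block 6 (111): 3 ones → 1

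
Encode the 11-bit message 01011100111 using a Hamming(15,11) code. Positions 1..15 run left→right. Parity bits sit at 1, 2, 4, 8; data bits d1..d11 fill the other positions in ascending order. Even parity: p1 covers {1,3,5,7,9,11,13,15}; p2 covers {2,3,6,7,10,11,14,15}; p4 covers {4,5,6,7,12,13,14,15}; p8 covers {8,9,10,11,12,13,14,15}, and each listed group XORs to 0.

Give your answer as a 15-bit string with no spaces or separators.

100110111100111

Place data at non-parity positions: p1 p2 0 p4 1 0 1 p8 1 1 0 0 1 1 1
p1 (pos 1,3,5,7,9,11,13,15): XOR of data positions = 0⊕1⊕1⊕1⊕0⊕1⊕1 = 1
p2 (pos 2,3,6,7,10,11,14,15): XOR of data positions = 0⊕0⊕1⊕1⊕0⊕1⊕1 = 0
p4 (pos 4,5,6,7,12,13,14,15): XOR of data positions = 1⊕0⊕1⊕0⊕1⊕1⊕1 = 1
p8 (pos 8,9,10,11,12,13,14,15): XOR of data positions = 1⊕1⊕0⊕0⊕1⊕1⊕1 = 1
Codeword: 100110111100111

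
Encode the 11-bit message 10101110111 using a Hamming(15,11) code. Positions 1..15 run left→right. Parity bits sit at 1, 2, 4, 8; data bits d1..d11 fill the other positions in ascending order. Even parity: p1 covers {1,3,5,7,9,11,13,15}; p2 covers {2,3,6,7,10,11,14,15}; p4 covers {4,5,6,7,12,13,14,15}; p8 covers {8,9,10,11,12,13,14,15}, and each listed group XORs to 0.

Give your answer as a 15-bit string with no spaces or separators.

101001001110111

Place data at non-parity positions: p1 p2 1 p4 0 1 0 p8 1 1 1 0 1 1 1
p1 (pos 1,3,5,7,9,11,13,15): XOR of data positions = 1⊕0⊕0⊕1⊕1⊕1⊕1 = 1
p2 (pos 2,3,6,7,10,11,14,15): XOR of data positions = 1⊕1⊕0⊕1⊕1⊕1⊕1 = 0
p4 (pos 4,5,6,7,12,13,14,15): XOR of data positions = 0⊕1⊕0⊕0⊕1⊕1⊕1 = 0
p8 (pos 8,9,10,11,12,13,14,15): XOR of data positions = 1⊕1⊕1⊕0⊕1⊕1⊕1 = 0
Codeword: 101001001110111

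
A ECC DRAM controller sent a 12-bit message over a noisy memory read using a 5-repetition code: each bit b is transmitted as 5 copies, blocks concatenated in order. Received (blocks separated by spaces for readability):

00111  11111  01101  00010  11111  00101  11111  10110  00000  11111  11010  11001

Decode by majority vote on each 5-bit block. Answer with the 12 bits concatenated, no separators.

Block 1 (00111): 3 ones → 1
Block 2 (11111): 5 ones → 1
Block 3 (01101): 3 ones → 1
Block 4 (00010): 1 one → 0
Block 5 (11111): 5 ones → 1
Block 6 (00101): 2 ones → 0
Block 7 (11111): 5 ones → 1
Block 8 (10110): 3 ones → 1
Block 9 (00000): 0 ones → 0
Block 10 (11111): 5 ones → 1
Block 11 (11010): 3 ones → 1
Block 12 (11001): 3 ones → 1

111010110111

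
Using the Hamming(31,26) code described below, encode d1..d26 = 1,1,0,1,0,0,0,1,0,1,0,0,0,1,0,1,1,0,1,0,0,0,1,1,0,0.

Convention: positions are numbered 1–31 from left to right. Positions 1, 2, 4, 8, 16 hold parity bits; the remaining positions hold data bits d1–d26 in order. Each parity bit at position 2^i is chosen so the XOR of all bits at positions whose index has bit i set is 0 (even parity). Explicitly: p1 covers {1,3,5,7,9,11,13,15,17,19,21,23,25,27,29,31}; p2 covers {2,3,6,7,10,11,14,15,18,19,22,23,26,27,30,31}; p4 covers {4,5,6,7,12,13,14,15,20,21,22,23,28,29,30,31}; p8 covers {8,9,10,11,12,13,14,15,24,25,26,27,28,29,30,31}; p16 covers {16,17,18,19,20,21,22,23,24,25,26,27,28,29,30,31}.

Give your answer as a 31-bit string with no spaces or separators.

Place data at non-parity positions: p1 p2 1 p4 1 0 1 p8 0 0 0 1 0 1 0 p16 0 0 1 0 1 1 0 1 0 0 0 1 1 0 0
p1 (pos 1,3,5,7,9,11,13,15,17,19,21,23,25,27,29,31): XOR of data positions = 1⊕1⊕1⊕0⊕0⊕0⊕0⊕0⊕1⊕1⊕0⊕0⊕0⊕1⊕0 = 0
p2 (pos 2,3,6,7,10,11,14,15,18,19,22,23,26,27,30,31): XOR of data positions = 1⊕0⊕1⊕0⊕0⊕1⊕0⊕0⊕1⊕1⊕0⊕0⊕0⊕0⊕0 = 1
p4 (pos 4,5,6,7,12,13,14,15,20,21,22,23,28,29,30,31): XOR of data positions = 1⊕0⊕1⊕1⊕0⊕1⊕0⊕0⊕1⊕1⊕0⊕1⊕1⊕0⊕0 = 0
p8 (pos 8,9,10,11,12,13,14,15,24,25,26,27,28,29,30,31): XOR of data positions = 0⊕0⊕0⊕1⊕0⊕1⊕0⊕1⊕0⊕0⊕0⊕1⊕1⊕0⊕0 = 1
p16 (pos 16,17,18,19,20,21,22,23,24,25,26,27,28,29,30,31): XOR of data positions = 0⊕0⊕1⊕0⊕1⊕1⊕0⊕1⊕0⊕0⊕0⊕1⊕1⊕0⊕0 = 0
Codeword: 0110101100010100001011010001100

0110101100010100001011010001100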